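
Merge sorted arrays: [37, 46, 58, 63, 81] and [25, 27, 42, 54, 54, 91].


Take 25 from B
Take 27 from B
Take 37 from A
Take 42 from B
Take 46 from A
Take 54 from B
Take 54 from B
Take 58 from A
Take 63 from A
Take 81 from A

Merged: [25, 27, 37, 42, 46, 54, 54, 58, 63, 81, 91]


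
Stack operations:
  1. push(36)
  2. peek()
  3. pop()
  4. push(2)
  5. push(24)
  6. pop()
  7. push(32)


push(36) -> [36]
peek()->36
pop()->36, []
push(2) -> [2]
push(24) -> [2, 24]
pop()->24, [2]
push(32) -> [2, 32]

Final stack: [2, 32]


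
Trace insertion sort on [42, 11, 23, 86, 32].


Initial: [42, 11, 23, 86, 32]
Insert 11: [11, 42, 23, 86, 32]
Insert 23: [11, 23, 42, 86, 32]
Insert 86: [11, 23, 42, 86, 32]
Insert 32: [11, 23, 32, 42, 86]

Sorted: [11, 23, 32, 42, 86]


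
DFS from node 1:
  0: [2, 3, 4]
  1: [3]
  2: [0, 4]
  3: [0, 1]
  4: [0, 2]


Visit 1, push [3]
Visit 3, push [0]
Visit 0, push [4, 2]
Visit 2, push [4]
Visit 4, push []

DFS order: [1, 3, 0, 2, 4]


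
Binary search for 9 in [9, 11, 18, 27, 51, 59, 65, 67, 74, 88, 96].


Step 1: lo=0, hi=10, mid=5, val=59
Step 2: lo=0, hi=4, mid=2, val=18
Step 3: lo=0, hi=1, mid=0, val=9

Found at index 0


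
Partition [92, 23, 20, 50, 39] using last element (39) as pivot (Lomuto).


Pivot: 39
  23 <= 39: swap -> [23, 92, 20, 50, 39]
  20 <= 39: swap -> [23, 20, 92, 50, 39]
Place pivot at 2: [23, 20, 39, 50, 92]

Partitioned: [23, 20, 39, 50, 92]


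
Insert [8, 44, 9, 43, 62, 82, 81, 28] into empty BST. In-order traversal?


Insert 8: root
Insert 44: R from 8
Insert 9: R from 8 -> L from 44
Insert 43: R from 8 -> L from 44 -> R from 9
Insert 62: R from 8 -> R from 44
Insert 82: R from 8 -> R from 44 -> R from 62
Insert 81: R from 8 -> R from 44 -> R from 62 -> L from 82
Insert 28: R from 8 -> L from 44 -> R from 9 -> L from 43

In-order: [8, 9, 28, 43, 44, 62, 81, 82]


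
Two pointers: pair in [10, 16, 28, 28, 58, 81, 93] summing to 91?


lo=0(10)+hi=6(93)=103
lo=0(10)+hi=5(81)=91

Yes: 10+81=91


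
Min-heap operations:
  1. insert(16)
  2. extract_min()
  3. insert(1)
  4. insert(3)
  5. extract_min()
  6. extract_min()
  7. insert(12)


insert(16) -> [16]
extract_min()->16, []
insert(1) -> [1]
insert(3) -> [1, 3]
extract_min()->1, [3]
extract_min()->3, []
insert(12) -> [12]

Final heap: [12]


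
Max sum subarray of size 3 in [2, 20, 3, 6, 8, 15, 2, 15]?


[0:3]: 25
[1:4]: 29
[2:5]: 17
[3:6]: 29
[4:7]: 25
[5:8]: 32

Max: 32 at [5:8]


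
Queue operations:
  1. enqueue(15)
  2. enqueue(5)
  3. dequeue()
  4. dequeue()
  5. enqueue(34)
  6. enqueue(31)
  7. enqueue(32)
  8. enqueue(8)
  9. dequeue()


enqueue(15) -> [15]
enqueue(5) -> [15, 5]
dequeue()->15, [5]
dequeue()->5, []
enqueue(34) -> [34]
enqueue(31) -> [34, 31]
enqueue(32) -> [34, 31, 32]
enqueue(8) -> [34, 31, 32, 8]
dequeue()->34, [31, 32, 8]

Final queue: [31, 32, 8]


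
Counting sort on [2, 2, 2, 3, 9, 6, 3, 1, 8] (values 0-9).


Input: [2, 2, 2, 3, 9, 6, 3, 1, 8]
Counts: [0, 1, 3, 2, 0, 0, 1, 0, 1, 1]

Sorted: [1, 2, 2, 2, 3, 3, 6, 8, 9]


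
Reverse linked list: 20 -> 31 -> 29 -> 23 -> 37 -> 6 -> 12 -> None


Step 1: curr=20, set curr.next=prev(None) | reversed so far: 20
Step 2: curr=31, set curr.next=prev(20) | reversed so far: 31 -> 20
Step 3: curr=29, set curr.next=prev(31) | reversed so far: 29 -> 31 -> 20
Step 4: curr=23, set curr.next=prev(29) | reversed so far: 23 -> 29 -> 31 -> 20
Step 5: curr=37, set curr.next=prev(23) | reversed so far: 37 -> 23 -> 29 -> 31 -> 20
Step 6: curr=6, set curr.next=prev(37) | reversed so far: 6 -> 37 -> 23 -> 29 -> 31 -> 20
Step 7: curr=12, set curr.next=prev(6) | reversed so far: 12 -> 6 -> 37 -> 23 -> 29 -> 31 -> 20

12 -> 6 -> 37 -> 23 -> 29 -> 31 -> 20 -> None


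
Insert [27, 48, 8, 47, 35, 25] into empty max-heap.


Insert 27: [27]
Insert 48: [48, 27]
Insert 8: [48, 27, 8]
Insert 47: [48, 47, 8, 27]
Insert 35: [48, 47, 8, 27, 35]
Insert 25: [48, 47, 25, 27, 35, 8]

Final heap: [48, 47, 25, 27, 35, 8]


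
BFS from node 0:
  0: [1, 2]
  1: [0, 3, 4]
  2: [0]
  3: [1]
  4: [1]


Visit 0, enqueue [1, 2]
Visit 1, enqueue [3, 4]
Visit 2, enqueue []
Visit 3, enqueue []
Visit 4, enqueue []

BFS order: [0, 1, 2, 3, 4]


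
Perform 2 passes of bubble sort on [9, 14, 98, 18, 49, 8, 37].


Initial: [9, 14, 98, 18, 49, 8, 37]
Pass 1: [9, 14, 18, 49, 8, 37, 98] (4 swaps)
Pass 2: [9, 14, 18, 8, 37, 49, 98] (2 swaps)

After 2 passes: [9, 14, 18, 8, 37, 49, 98]


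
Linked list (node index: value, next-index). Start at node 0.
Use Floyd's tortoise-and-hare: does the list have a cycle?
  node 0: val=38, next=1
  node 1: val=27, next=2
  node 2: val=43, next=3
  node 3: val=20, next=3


Floyd's tortoise (slow, +1) and hare (fast, +2):
  init: slow=0, fast=0
  step 1: slow=1, fast=2
  step 2: slow=2, fast=3
  step 3: slow=3, fast=3
  slow == fast at node 3: cycle detected

Cycle: yes


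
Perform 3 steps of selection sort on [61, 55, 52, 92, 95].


Initial: [61, 55, 52, 92, 95]
Step 1: min=52 at 2
  Swap: [52, 55, 61, 92, 95]
Step 2: min=55 at 1
  Swap: [52, 55, 61, 92, 95]
Step 3: min=61 at 2
  Swap: [52, 55, 61, 92, 95]

After 3 steps: [52, 55, 61, 92, 95]


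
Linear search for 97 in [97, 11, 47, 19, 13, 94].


i=0: 97==97 found!

Found at 0, 1 comps


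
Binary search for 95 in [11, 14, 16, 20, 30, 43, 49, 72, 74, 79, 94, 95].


Step 1: lo=0, hi=11, mid=5, val=43
Step 2: lo=6, hi=11, mid=8, val=74
Step 3: lo=9, hi=11, mid=10, val=94
Step 4: lo=11, hi=11, mid=11, val=95

Found at index 11


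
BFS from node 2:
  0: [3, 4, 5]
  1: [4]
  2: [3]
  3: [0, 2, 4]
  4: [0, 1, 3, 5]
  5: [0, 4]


Visit 2, enqueue [3]
Visit 3, enqueue [0, 4]
Visit 0, enqueue [5]
Visit 4, enqueue [1]
Visit 5, enqueue []
Visit 1, enqueue []

BFS order: [2, 3, 0, 4, 5, 1]


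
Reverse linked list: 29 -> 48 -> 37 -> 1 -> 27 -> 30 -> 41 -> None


Step 1: curr=29, set curr.next=prev(None) | reversed so far: 29
Step 2: curr=48, set curr.next=prev(29) | reversed so far: 48 -> 29
Step 3: curr=37, set curr.next=prev(48) | reversed so far: 37 -> 48 -> 29
Step 4: curr=1, set curr.next=prev(37) | reversed so far: 1 -> 37 -> 48 -> 29
Step 5: curr=27, set curr.next=prev(1) | reversed so far: 27 -> 1 -> 37 -> 48 -> 29
Step 6: curr=30, set curr.next=prev(27) | reversed so far: 30 -> 27 -> 1 -> 37 -> 48 -> 29
Step 7: curr=41, set curr.next=prev(30) | reversed so far: 41 -> 30 -> 27 -> 1 -> 37 -> 48 -> 29

41 -> 30 -> 27 -> 1 -> 37 -> 48 -> 29 -> None


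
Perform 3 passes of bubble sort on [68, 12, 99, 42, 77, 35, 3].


Initial: [68, 12, 99, 42, 77, 35, 3]
Pass 1: [12, 68, 42, 77, 35, 3, 99] (5 swaps)
Pass 2: [12, 42, 68, 35, 3, 77, 99] (3 swaps)
Pass 3: [12, 42, 35, 3, 68, 77, 99] (2 swaps)

After 3 passes: [12, 42, 35, 3, 68, 77, 99]


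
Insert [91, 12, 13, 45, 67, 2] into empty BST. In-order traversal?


Insert 91: root
Insert 12: L from 91
Insert 13: L from 91 -> R from 12
Insert 45: L from 91 -> R from 12 -> R from 13
Insert 67: L from 91 -> R from 12 -> R from 13 -> R from 45
Insert 2: L from 91 -> L from 12

In-order: [2, 12, 13, 45, 67, 91]


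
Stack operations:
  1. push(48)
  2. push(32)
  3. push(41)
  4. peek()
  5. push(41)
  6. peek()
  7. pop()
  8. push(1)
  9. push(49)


push(48) -> [48]
push(32) -> [48, 32]
push(41) -> [48, 32, 41]
peek()->41
push(41) -> [48, 32, 41, 41]
peek()->41
pop()->41, [48, 32, 41]
push(1) -> [48, 32, 41, 1]
push(49) -> [48, 32, 41, 1, 49]

Final stack: [48, 32, 41, 1, 49]


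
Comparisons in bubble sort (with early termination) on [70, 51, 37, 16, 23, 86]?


Algorithm: bubble sort (with early termination)
Input: [70, 51, 37, 16, 23, 86]
Sorted: [16, 23, 37, 51, 70, 86]

14


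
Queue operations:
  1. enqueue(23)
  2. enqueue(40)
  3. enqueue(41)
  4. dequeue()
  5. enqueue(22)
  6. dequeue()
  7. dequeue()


enqueue(23) -> [23]
enqueue(40) -> [23, 40]
enqueue(41) -> [23, 40, 41]
dequeue()->23, [40, 41]
enqueue(22) -> [40, 41, 22]
dequeue()->40, [41, 22]
dequeue()->41, [22]

Final queue: [22]


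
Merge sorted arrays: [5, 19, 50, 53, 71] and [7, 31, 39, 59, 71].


Take 5 from A
Take 7 from B
Take 19 from A
Take 31 from B
Take 39 from B
Take 50 from A
Take 53 from A
Take 59 from B
Take 71 from A

Merged: [5, 7, 19, 31, 39, 50, 53, 59, 71, 71]


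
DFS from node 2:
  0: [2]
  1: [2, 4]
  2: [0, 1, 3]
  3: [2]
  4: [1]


Visit 2, push [3, 1, 0]
Visit 0, push []
Visit 1, push [4]
Visit 4, push []
Visit 3, push []

DFS order: [2, 0, 1, 4, 3]


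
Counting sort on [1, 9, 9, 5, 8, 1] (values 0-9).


Input: [1, 9, 9, 5, 8, 1]
Counts: [0, 2, 0, 0, 0, 1, 0, 0, 1, 2]

Sorted: [1, 1, 5, 8, 9, 9]


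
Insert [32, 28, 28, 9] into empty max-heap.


Insert 32: [32]
Insert 28: [32, 28]
Insert 28: [32, 28, 28]
Insert 9: [32, 28, 28, 9]

Final heap: [32, 28, 28, 9]


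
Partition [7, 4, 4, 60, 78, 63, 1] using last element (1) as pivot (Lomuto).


Pivot: 1
Place pivot at 0: [1, 4, 4, 60, 78, 63, 7]

Partitioned: [1, 4, 4, 60, 78, 63, 7]


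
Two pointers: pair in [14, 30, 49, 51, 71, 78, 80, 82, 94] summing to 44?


lo=0(14)+hi=8(94)=108
lo=0(14)+hi=7(82)=96
lo=0(14)+hi=6(80)=94
lo=0(14)+hi=5(78)=92
lo=0(14)+hi=4(71)=85
lo=0(14)+hi=3(51)=65
lo=0(14)+hi=2(49)=63
lo=0(14)+hi=1(30)=44

Yes: 14+30=44


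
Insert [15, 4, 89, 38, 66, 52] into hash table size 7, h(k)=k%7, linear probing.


Insert 15: h=1 -> slot 1
Insert 4: h=4 -> slot 4
Insert 89: h=5 -> slot 5
Insert 38: h=3 -> slot 3
Insert 66: h=3, 3 probes -> slot 6
Insert 52: h=3, 4 probes -> slot 0

Table: [52, 15, None, 38, 4, 89, 66]


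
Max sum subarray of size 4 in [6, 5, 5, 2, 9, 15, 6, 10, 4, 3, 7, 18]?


[0:4]: 18
[1:5]: 21
[2:6]: 31
[3:7]: 32
[4:8]: 40
[5:9]: 35
[6:10]: 23
[7:11]: 24
[8:12]: 32

Max: 40 at [4:8]


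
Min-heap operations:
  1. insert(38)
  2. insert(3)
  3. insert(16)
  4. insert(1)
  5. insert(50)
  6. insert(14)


insert(38) -> [38]
insert(3) -> [3, 38]
insert(16) -> [3, 38, 16]
insert(1) -> [1, 3, 16, 38]
insert(50) -> [1, 3, 16, 38, 50]
insert(14) -> [1, 3, 14, 38, 50, 16]

Final heap: [1, 3, 14, 38, 50, 16]


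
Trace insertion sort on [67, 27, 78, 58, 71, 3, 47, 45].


Initial: [67, 27, 78, 58, 71, 3, 47, 45]
Insert 27: [27, 67, 78, 58, 71, 3, 47, 45]
Insert 78: [27, 67, 78, 58, 71, 3, 47, 45]
Insert 58: [27, 58, 67, 78, 71, 3, 47, 45]
Insert 71: [27, 58, 67, 71, 78, 3, 47, 45]
Insert 3: [3, 27, 58, 67, 71, 78, 47, 45]
Insert 47: [3, 27, 47, 58, 67, 71, 78, 45]
Insert 45: [3, 27, 45, 47, 58, 67, 71, 78]

Sorted: [3, 27, 45, 47, 58, 67, 71, 78]


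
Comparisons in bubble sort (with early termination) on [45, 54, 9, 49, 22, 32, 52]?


Algorithm: bubble sort (with early termination)
Input: [45, 54, 9, 49, 22, 32, 52]
Sorted: [9, 22, 32, 45, 49, 52, 54]

18


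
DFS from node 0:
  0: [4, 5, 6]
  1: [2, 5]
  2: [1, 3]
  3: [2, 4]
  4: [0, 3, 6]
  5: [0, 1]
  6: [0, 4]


Visit 0, push [6, 5, 4]
Visit 4, push [6, 3]
Visit 3, push [2]
Visit 2, push [1]
Visit 1, push [5]
Visit 5, push []
Visit 6, push []

DFS order: [0, 4, 3, 2, 1, 5, 6]


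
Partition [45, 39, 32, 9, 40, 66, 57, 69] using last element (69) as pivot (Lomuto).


Pivot: 69
  45 <= 69: advance i (no swap)
  39 <= 69: advance i (no swap)
  32 <= 69: advance i (no swap)
  9 <= 69: advance i (no swap)
  40 <= 69: advance i (no swap)
  66 <= 69: advance i (no swap)
  57 <= 69: advance i (no swap)
Place pivot at 7: [45, 39, 32, 9, 40, 66, 57, 69]

Partitioned: [45, 39, 32, 9, 40, 66, 57, 69]


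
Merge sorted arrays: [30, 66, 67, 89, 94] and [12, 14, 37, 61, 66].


Take 12 from B
Take 14 from B
Take 30 from A
Take 37 from B
Take 61 from B
Take 66 from A
Take 66 from B

Merged: [12, 14, 30, 37, 61, 66, 66, 67, 89, 94]


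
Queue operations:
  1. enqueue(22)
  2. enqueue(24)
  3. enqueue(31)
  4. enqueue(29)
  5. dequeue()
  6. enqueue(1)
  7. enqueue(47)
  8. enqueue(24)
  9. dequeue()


enqueue(22) -> [22]
enqueue(24) -> [22, 24]
enqueue(31) -> [22, 24, 31]
enqueue(29) -> [22, 24, 31, 29]
dequeue()->22, [24, 31, 29]
enqueue(1) -> [24, 31, 29, 1]
enqueue(47) -> [24, 31, 29, 1, 47]
enqueue(24) -> [24, 31, 29, 1, 47, 24]
dequeue()->24, [31, 29, 1, 47, 24]

Final queue: [31, 29, 1, 47, 24]


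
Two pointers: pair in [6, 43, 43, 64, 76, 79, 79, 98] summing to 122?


lo=0(6)+hi=7(98)=104
lo=1(43)+hi=7(98)=141
lo=1(43)+hi=6(79)=122

Yes: 43+79=122


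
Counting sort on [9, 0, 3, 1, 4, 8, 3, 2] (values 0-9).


Input: [9, 0, 3, 1, 4, 8, 3, 2]
Counts: [1, 1, 1, 2, 1, 0, 0, 0, 1, 1]

Sorted: [0, 1, 2, 3, 3, 4, 8, 9]


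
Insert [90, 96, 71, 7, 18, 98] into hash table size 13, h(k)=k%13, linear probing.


Insert 90: h=12 -> slot 12
Insert 96: h=5 -> slot 5
Insert 71: h=6 -> slot 6
Insert 7: h=7 -> slot 7
Insert 18: h=5, 3 probes -> slot 8
Insert 98: h=7, 2 probes -> slot 9

Table: [None, None, None, None, None, 96, 71, 7, 18, 98, None, None, 90]


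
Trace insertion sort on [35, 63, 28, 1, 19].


Initial: [35, 63, 28, 1, 19]
Insert 63: [35, 63, 28, 1, 19]
Insert 28: [28, 35, 63, 1, 19]
Insert 1: [1, 28, 35, 63, 19]
Insert 19: [1, 19, 28, 35, 63]

Sorted: [1, 19, 28, 35, 63]


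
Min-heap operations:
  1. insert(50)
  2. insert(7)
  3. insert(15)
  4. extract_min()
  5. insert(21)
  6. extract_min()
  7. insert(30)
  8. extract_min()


insert(50) -> [50]
insert(7) -> [7, 50]
insert(15) -> [7, 50, 15]
extract_min()->7, [15, 50]
insert(21) -> [15, 50, 21]
extract_min()->15, [21, 50]
insert(30) -> [21, 50, 30]
extract_min()->21, [30, 50]

Final heap: [30, 50]


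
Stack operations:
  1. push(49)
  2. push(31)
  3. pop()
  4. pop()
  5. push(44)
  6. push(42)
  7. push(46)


push(49) -> [49]
push(31) -> [49, 31]
pop()->31, [49]
pop()->49, []
push(44) -> [44]
push(42) -> [44, 42]
push(46) -> [44, 42, 46]

Final stack: [44, 42, 46]


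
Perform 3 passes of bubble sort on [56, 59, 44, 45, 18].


Initial: [56, 59, 44, 45, 18]
Pass 1: [56, 44, 45, 18, 59] (3 swaps)
Pass 2: [44, 45, 18, 56, 59] (3 swaps)
Pass 3: [44, 18, 45, 56, 59] (1 swaps)

After 3 passes: [44, 18, 45, 56, 59]


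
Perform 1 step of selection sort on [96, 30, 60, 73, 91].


Initial: [96, 30, 60, 73, 91]
Step 1: min=30 at 1
  Swap: [30, 96, 60, 73, 91]

After 1 step: [30, 96, 60, 73, 91]


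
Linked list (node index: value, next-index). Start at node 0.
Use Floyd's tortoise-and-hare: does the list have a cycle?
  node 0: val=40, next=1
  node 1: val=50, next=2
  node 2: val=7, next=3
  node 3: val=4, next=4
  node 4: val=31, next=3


Floyd's tortoise (slow, +1) and hare (fast, +2):
  init: slow=0, fast=0
  step 1: slow=1, fast=2
  step 2: slow=2, fast=4
  step 3: slow=3, fast=4
  step 4: slow=4, fast=4
  slow == fast at node 4: cycle detected

Cycle: yes


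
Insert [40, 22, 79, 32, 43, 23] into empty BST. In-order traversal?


Insert 40: root
Insert 22: L from 40
Insert 79: R from 40
Insert 32: L from 40 -> R from 22
Insert 43: R from 40 -> L from 79
Insert 23: L from 40 -> R from 22 -> L from 32

In-order: [22, 23, 32, 40, 43, 79]


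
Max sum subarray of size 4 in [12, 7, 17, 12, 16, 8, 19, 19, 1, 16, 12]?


[0:4]: 48
[1:5]: 52
[2:6]: 53
[3:7]: 55
[4:8]: 62
[5:9]: 47
[6:10]: 55
[7:11]: 48

Max: 62 at [4:8]


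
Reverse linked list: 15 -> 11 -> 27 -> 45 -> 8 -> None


Step 1: curr=15, set curr.next=prev(None) | reversed so far: 15
Step 2: curr=11, set curr.next=prev(15) | reversed so far: 11 -> 15
Step 3: curr=27, set curr.next=prev(11) | reversed so far: 27 -> 11 -> 15
Step 4: curr=45, set curr.next=prev(27) | reversed so far: 45 -> 27 -> 11 -> 15
Step 5: curr=8, set curr.next=prev(45) | reversed so far: 8 -> 45 -> 27 -> 11 -> 15

8 -> 45 -> 27 -> 11 -> 15 -> None


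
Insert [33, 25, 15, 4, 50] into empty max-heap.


Insert 33: [33]
Insert 25: [33, 25]
Insert 15: [33, 25, 15]
Insert 4: [33, 25, 15, 4]
Insert 50: [50, 33, 15, 4, 25]

Final heap: [50, 33, 15, 4, 25]


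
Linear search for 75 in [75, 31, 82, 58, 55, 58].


i=0: 75==75 found!

Found at 0, 1 comps


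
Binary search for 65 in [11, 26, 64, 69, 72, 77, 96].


Step 1: lo=0, hi=6, mid=3, val=69
Step 2: lo=0, hi=2, mid=1, val=26
Step 3: lo=2, hi=2, mid=2, val=64

Not found


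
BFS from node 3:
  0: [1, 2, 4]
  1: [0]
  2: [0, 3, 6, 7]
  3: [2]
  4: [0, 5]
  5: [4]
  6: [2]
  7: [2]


Visit 3, enqueue [2]
Visit 2, enqueue [0, 6, 7]
Visit 0, enqueue [1, 4]
Visit 6, enqueue []
Visit 7, enqueue []
Visit 1, enqueue []
Visit 4, enqueue [5]
Visit 5, enqueue []

BFS order: [3, 2, 0, 6, 7, 1, 4, 5]


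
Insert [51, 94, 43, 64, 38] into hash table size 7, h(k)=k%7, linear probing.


Insert 51: h=2 -> slot 2
Insert 94: h=3 -> slot 3
Insert 43: h=1 -> slot 1
Insert 64: h=1, 3 probes -> slot 4
Insert 38: h=3, 2 probes -> slot 5

Table: [None, 43, 51, 94, 64, 38, None]


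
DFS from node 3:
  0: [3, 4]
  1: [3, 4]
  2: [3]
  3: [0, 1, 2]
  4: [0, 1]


Visit 3, push [2, 1, 0]
Visit 0, push [4]
Visit 4, push [1]
Visit 1, push []
Visit 2, push []

DFS order: [3, 0, 4, 1, 2]


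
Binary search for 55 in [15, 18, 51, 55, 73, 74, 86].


Step 1: lo=0, hi=6, mid=3, val=55

Found at index 3


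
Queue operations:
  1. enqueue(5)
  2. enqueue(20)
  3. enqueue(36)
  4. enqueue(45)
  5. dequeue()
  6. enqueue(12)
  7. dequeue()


enqueue(5) -> [5]
enqueue(20) -> [5, 20]
enqueue(36) -> [5, 20, 36]
enqueue(45) -> [5, 20, 36, 45]
dequeue()->5, [20, 36, 45]
enqueue(12) -> [20, 36, 45, 12]
dequeue()->20, [36, 45, 12]

Final queue: [36, 45, 12]


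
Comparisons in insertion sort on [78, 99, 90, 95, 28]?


Algorithm: insertion sort
Input: [78, 99, 90, 95, 28]
Sorted: [28, 78, 90, 95, 99]

9


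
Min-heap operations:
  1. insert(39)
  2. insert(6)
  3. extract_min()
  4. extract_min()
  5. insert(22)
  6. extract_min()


insert(39) -> [39]
insert(6) -> [6, 39]
extract_min()->6, [39]
extract_min()->39, []
insert(22) -> [22]
extract_min()->22, []

Final heap: []


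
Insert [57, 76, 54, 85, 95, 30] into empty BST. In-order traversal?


Insert 57: root
Insert 76: R from 57
Insert 54: L from 57
Insert 85: R from 57 -> R from 76
Insert 95: R from 57 -> R from 76 -> R from 85
Insert 30: L from 57 -> L from 54

In-order: [30, 54, 57, 76, 85, 95]


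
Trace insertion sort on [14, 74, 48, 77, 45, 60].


Initial: [14, 74, 48, 77, 45, 60]
Insert 74: [14, 74, 48, 77, 45, 60]
Insert 48: [14, 48, 74, 77, 45, 60]
Insert 77: [14, 48, 74, 77, 45, 60]
Insert 45: [14, 45, 48, 74, 77, 60]
Insert 60: [14, 45, 48, 60, 74, 77]

Sorted: [14, 45, 48, 60, 74, 77]


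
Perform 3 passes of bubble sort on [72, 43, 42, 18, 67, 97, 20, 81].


Initial: [72, 43, 42, 18, 67, 97, 20, 81]
Pass 1: [43, 42, 18, 67, 72, 20, 81, 97] (6 swaps)
Pass 2: [42, 18, 43, 67, 20, 72, 81, 97] (3 swaps)
Pass 3: [18, 42, 43, 20, 67, 72, 81, 97] (2 swaps)

After 3 passes: [18, 42, 43, 20, 67, 72, 81, 97]


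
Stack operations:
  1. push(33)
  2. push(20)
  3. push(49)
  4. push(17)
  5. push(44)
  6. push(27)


push(33) -> [33]
push(20) -> [33, 20]
push(49) -> [33, 20, 49]
push(17) -> [33, 20, 49, 17]
push(44) -> [33, 20, 49, 17, 44]
push(27) -> [33, 20, 49, 17, 44, 27]

Final stack: [33, 20, 49, 17, 44, 27]


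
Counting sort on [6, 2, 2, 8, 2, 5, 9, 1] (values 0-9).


Input: [6, 2, 2, 8, 2, 5, 9, 1]
Counts: [0, 1, 3, 0, 0, 1, 1, 0, 1, 1]

Sorted: [1, 2, 2, 2, 5, 6, 8, 9]


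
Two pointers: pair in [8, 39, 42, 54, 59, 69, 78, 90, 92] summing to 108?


lo=0(8)+hi=8(92)=100
lo=1(39)+hi=8(92)=131
lo=1(39)+hi=7(90)=129
lo=1(39)+hi=6(78)=117
lo=1(39)+hi=5(69)=108

Yes: 39+69=108


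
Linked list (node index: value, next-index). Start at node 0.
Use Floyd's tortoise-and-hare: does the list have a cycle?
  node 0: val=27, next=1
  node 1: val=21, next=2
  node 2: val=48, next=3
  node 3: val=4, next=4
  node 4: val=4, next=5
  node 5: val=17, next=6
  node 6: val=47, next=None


Floyd's tortoise (slow, +1) and hare (fast, +2):
  init: slow=0, fast=0
  step 1: slow=1, fast=2
  step 2: slow=2, fast=4
  step 3: slow=3, fast=6
  step 4: fast -> None, no cycle

Cycle: no


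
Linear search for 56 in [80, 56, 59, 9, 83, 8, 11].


i=0: 80!=56
i=1: 56==56 found!

Found at 1, 2 comps


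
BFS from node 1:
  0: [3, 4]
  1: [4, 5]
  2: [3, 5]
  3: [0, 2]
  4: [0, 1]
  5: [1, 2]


Visit 1, enqueue [4, 5]
Visit 4, enqueue [0]
Visit 5, enqueue [2]
Visit 0, enqueue [3]
Visit 2, enqueue []
Visit 3, enqueue []

BFS order: [1, 4, 5, 0, 2, 3]


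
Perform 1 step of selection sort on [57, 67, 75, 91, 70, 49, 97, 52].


Initial: [57, 67, 75, 91, 70, 49, 97, 52]
Step 1: min=49 at 5
  Swap: [49, 67, 75, 91, 70, 57, 97, 52]

After 1 step: [49, 67, 75, 91, 70, 57, 97, 52]


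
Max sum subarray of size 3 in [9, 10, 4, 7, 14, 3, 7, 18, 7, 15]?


[0:3]: 23
[1:4]: 21
[2:5]: 25
[3:6]: 24
[4:7]: 24
[5:8]: 28
[6:9]: 32
[7:10]: 40

Max: 40 at [7:10]


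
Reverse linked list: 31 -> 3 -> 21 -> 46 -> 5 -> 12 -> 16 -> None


Step 1: curr=31, set curr.next=prev(None) | reversed so far: 31
Step 2: curr=3, set curr.next=prev(31) | reversed so far: 3 -> 31
Step 3: curr=21, set curr.next=prev(3) | reversed so far: 21 -> 3 -> 31
Step 4: curr=46, set curr.next=prev(21) | reversed so far: 46 -> 21 -> 3 -> 31
Step 5: curr=5, set curr.next=prev(46) | reversed so far: 5 -> 46 -> 21 -> 3 -> 31
Step 6: curr=12, set curr.next=prev(5) | reversed so far: 12 -> 5 -> 46 -> 21 -> 3 -> 31
Step 7: curr=16, set curr.next=prev(12) | reversed so far: 16 -> 12 -> 5 -> 46 -> 21 -> 3 -> 31

16 -> 12 -> 5 -> 46 -> 21 -> 3 -> 31 -> None


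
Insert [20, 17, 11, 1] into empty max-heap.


Insert 20: [20]
Insert 17: [20, 17]
Insert 11: [20, 17, 11]
Insert 1: [20, 17, 11, 1]

Final heap: [20, 17, 11, 1]


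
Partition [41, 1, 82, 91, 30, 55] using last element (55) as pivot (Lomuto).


Pivot: 55
  41 <= 55: advance i (no swap)
  1 <= 55: advance i (no swap)
  30 <= 55: swap -> [41, 1, 30, 91, 82, 55]
Place pivot at 3: [41, 1, 30, 55, 82, 91]

Partitioned: [41, 1, 30, 55, 82, 91]


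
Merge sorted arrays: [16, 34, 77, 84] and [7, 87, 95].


Take 7 from B
Take 16 from A
Take 34 from A
Take 77 from A
Take 84 from A

Merged: [7, 16, 34, 77, 84, 87, 95]


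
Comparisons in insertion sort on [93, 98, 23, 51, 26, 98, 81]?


Algorithm: insertion sort
Input: [93, 98, 23, 51, 26, 98, 81]
Sorted: [23, 26, 51, 81, 93, 98, 98]

15


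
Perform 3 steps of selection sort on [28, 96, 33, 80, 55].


Initial: [28, 96, 33, 80, 55]
Step 1: min=28 at 0
  Swap: [28, 96, 33, 80, 55]
Step 2: min=33 at 2
  Swap: [28, 33, 96, 80, 55]
Step 3: min=55 at 4
  Swap: [28, 33, 55, 80, 96]

After 3 steps: [28, 33, 55, 80, 96]


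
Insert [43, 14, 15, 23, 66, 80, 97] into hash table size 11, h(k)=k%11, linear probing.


Insert 43: h=10 -> slot 10
Insert 14: h=3 -> slot 3
Insert 15: h=4 -> slot 4
Insert 23: h=1 -> slot 1
Insert 66: h=0 -> slot 0
Insert 80: h=3, 2 probes -> slot 5
Insert 97: h=9 -> slot 9

Table: [66, 23, None, 14, 15, 80, None, None, None, 97, 43]


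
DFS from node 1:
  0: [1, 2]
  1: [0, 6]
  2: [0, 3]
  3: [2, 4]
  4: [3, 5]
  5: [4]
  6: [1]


Visit 1, push [6, 0]
Visit 0, push [2]
Visit 2, push [3]
Visit 3, push [4]
Visit 4, push [5]
Visit 5, push []
Visit 6, push []

DFS order: [1, 0, 2, 3, 4, 5, 6]


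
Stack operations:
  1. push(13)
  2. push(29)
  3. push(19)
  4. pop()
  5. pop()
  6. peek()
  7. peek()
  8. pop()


push(13) -> [13]
push(29) -> [13, 29]
push(19) -> [13, 29, 19]
pop()->19, [13, 29]
pop()->29, [13]
peek()->13
peek()->13
pop()->13, []

Final stack: []


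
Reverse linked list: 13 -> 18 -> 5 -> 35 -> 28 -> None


Step 1: curr=13, set curr.next=prev(None) | reversed so far: 13
Step 2: curr=18, set curr.next=prev(13) | reversed so far: 18 -> 13
Step 3: curr=5, set curr.next=prev(18) | reversed so far: 5 -> 18 -> 13
Step 4: curr=35, set curr.next=prev(5) | reversed so far: 35 -> 5 -> 18 -> 13
Step 5: curr=28, set curr.next=prev(35) | reversed so far: 28 -> 35 -> 5 -> 18 -> 13

28 -> 35 -> 5 -> 18 -> 13 -> None


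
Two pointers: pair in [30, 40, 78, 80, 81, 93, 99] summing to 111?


lo=0(30)+hi=6(99)=129
lo=0(30)+hi=5(93)=123
lo=0(30)+hi=4(81)=111

Yes: 30+81=111


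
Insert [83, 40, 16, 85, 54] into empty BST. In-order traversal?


Insert 83: root
Insert 40: L from 83
Insert 16: L from 83 -> L from 40
Insert 85: R from 83
Insert 54: L from 83 -> R from 40

In-order: [16, 40, 54, 83, 85]


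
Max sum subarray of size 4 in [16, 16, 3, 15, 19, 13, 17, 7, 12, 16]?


[0:4]: 50
[1:5]: 53
[2:6]: 50
[3:7]: 64
[4:8]: 56
[5:9]: 49
[6:10]: 52

Max: 64 at [3:7]


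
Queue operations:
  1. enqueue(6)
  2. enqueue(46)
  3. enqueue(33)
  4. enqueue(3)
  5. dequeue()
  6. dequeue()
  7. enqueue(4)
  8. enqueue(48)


enqueue(6) -> [6]
enqueue(46) -> [6, 46]
enqueue(33) -> [6, 46, 33]
enqueue(3) -> [6, 46, 33, 3]
dequeue()->6, [46, 33, 3]
dequeue()->46, [33, 3]
enqueue(4) -> [33, 3, 4]
enqueue(48) -> [33, 3, 4, 48]

Final queue: [33, 3, 4, 48]


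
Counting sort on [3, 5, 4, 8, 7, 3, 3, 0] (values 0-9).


Input: [3, 5, 4, 8, 7, 3, 3, 0]
Counts: [1, 0, 0, 3, 1, 1, 0, 1, 1, 0]

Sorted: [0, 3, 3, 3, 4, 5, 7, 8]


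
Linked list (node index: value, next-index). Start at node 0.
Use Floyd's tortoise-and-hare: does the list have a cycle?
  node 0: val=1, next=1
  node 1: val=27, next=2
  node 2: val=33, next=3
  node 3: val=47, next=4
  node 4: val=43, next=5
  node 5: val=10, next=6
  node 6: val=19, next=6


Floyd's tortoise (slow, +1) and hare (fast, +2):
  init: slow=0, fast=0
  step 1: slow=1, fast=2
  step 2: slow=2, fast=4
  step 3: slow=3, fast=6
  step 4: slow=4, fast=6
  step 5: slow=5, fast=6
  step 6: slow=6, fast=6
  slow == fast at node 6: cycle detected

Cycle: yes


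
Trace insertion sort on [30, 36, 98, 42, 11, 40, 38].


Initial: [30, 36, 98, 42, 11, 40, 38]
Insert 36: [30, 36, 98, 42, 11, 40, 38]
Insert 98: [30, 36, 98, 42, 11, 40, 38]
Insert 42: [30, 36, 42, 98, 11, 40, 38]
Insert 11: [11, 30, 36, 42, 98, 40, 38]
Insert 40: [11, 30, 36, 40, 42, 98, 38]
Insert 38: [11, 30, 36, 38, 40, 42, 98]

Sorted: [11, 30, 36, 38, 40, 42, 98]


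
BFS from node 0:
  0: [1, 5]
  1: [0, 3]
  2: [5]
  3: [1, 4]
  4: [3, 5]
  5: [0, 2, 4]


Visit 0, enqueue [1, 5]
Visit 1, enqueue [3]
Visit 5, enqueue [2, 4]
Visit 3, enqueue []
Visit 2, enqueue []
Visit 4, enqueue []

BFS order: [0, 1, 5, 3, 2, 4]


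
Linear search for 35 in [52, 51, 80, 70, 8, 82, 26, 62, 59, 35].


i=0: 52!=35
i=1: 51!=35
i=2: 80!=35
i=3: 70!=35
i=4: 8!=35
i=5: 82!=35
i=6: 26!=35
i=7: 62!=35
i=8: 59!=35
i=9: 35==35 found!

Found at 9, 10 comps


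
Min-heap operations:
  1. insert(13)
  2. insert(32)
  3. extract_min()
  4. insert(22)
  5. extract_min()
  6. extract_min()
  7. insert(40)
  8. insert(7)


insert(13) -> [13]
insert(32) -> [13, 32]
extract_min()->13, [32]
insert(22) -> [22, 32]
extract_min()->22, [32]
extract_min()->32, []
insert(40) -> [40]
insert(7) -> [7, 40]

Final heap: [7, 40]


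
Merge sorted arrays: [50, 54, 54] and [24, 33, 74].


Take 24 from B
Take 33 from B
Take 50 from A
Take 54 from A
Take 54 from A

Merged: [24, 33, 50, 54, 54, 74]


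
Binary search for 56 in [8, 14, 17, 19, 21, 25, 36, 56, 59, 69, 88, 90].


Step 1: lo=0, hi=11, mid=5, val=25
Step 2: lo=6, hi=11, mid=8, val=59
Step 3: lo=6, hi=7, mid=6, val=36
Step 4: lo=7, hi=7, mid=7, val=56

Found at index 7


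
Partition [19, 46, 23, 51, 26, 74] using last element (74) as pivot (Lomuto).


Pivot: 74
  19 <= 74: advance i (no swap)
  46 <= 74: advance i (no swap)
  23 <= 74: advance i (no swap)
  51 <= 74: advance i (no swap)
  26 <= 74: advance i (no swap)
Place pivot at 5: [19, 46, 23, 51, 26, 74]

Partitioned: [19, 46, 23, 51, 26, 74]


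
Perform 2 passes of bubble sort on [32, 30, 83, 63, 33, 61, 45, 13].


Initial: [32, 30, 83, 63, 33, 61, 45, 13]
Pass 1: [30, 32, 63, 33, 61, 45, 13, 83] (6 swaps)
Pass 2: [30, 32, 33, 61, 45, 13, 63, 83] (4 swaps)

After 2 passes: [30, 32, 33, 61, 45, 13, 63, 83]


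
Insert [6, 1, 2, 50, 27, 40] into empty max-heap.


Insert 6: [6]
Insert 1: [6, 1]
Insert 2: [6, 1, 2]
Insert 50: [50, 6, 2, 1]
Insert 27: [50, 27, 2, 1, 6]
Insert 40: [50, 27, 40, 1, 6, 2]

Final heap: [50, 27, 40, 1, 6, 2]


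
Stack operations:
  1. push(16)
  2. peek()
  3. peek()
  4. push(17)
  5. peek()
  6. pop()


push(16) -> [16]
peek()->16
peek()->16
push(17) -> [16, 17]
peek()->17
pop()->17, [16]

Final stack: [16]


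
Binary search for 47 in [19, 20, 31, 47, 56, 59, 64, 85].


Step 1: lo=0, hi=7, mid=3, val=47

Found at index 3


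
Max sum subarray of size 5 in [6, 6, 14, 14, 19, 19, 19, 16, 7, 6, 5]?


[0:5]: 59
[1:6]: 72
[2:7]: 85
[3:8]: 87
[4:9]: 80
[5:10]: 67
[6:11]: 53

Max: 87 at [3:8]


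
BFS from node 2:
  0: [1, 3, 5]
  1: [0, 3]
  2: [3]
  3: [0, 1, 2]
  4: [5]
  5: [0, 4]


Visit 2, enqueue [3]
Visit 3, enqueue [0, 1]
Visit 0, enqueue [5]
Visit 1, enqueue []
Visit 5, enqueue [4]
Visit 4, enqueue []

BFS order: [2, 3, 0, 1, 5, 4]


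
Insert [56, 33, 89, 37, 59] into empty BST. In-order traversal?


Insert 56: root
Insert 33: L from 56
Insert 89: R from 56
Insert 37: L from 56 -> R from 33
Insert 59: R from 56 -> L from 89

In-order: [33, 37, 56, 59, 89]


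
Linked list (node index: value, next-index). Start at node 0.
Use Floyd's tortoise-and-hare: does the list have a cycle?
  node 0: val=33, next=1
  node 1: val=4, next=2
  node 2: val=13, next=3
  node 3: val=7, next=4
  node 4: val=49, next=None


Floyd's tortoise (slow, +1) and hare (fast, +2):
  init: slow=0, fast=0
  step 1: slow=1, fast=2
  step 2: slow=2, fast=4
  step 3: fast -> None, no cycle

Cycle: no


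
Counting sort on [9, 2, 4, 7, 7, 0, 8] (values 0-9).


Input: [9, 2, 4, 7, 7, 0, 8]
Counts: [1, 0, 1, 0, 1, 0, 0, 2, 1, 1]

Sorted: [0, 2, 4, 7, 7, 8, 9]


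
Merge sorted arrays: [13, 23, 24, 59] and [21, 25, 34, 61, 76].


Take 13 from A
Take 21 from B
Take 23 from A
Take 24 from A
Take 25 from B
Take 34 from B
Take 59 from A

Merged: [13, 21, 23, 24, 25, 34, 59, 61, 76]


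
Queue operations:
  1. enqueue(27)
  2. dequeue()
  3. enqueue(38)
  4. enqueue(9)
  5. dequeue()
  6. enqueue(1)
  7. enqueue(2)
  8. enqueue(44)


enqueue(27) -> [27]
dequeue()->27, []
enqueue(38) -> [38]
enqueue(9) -> [38, 9]
dequeue()->38, [9]
enqueue(1) -> [9, 1]
enqueue(2) -> [9, 1, 2]
enqueue(44) -> [9, 1, 2, 44]

Final queue: [9, 1, 2, 44]


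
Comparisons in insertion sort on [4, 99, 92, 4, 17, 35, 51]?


Algorithm: insertion sort
Input: [4, 99, 92, 4, 17, 35, 51]
Sorted: [4, 4, 17, 35, 51, 92, 99]

15


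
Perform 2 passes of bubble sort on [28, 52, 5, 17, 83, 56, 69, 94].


Initial: [28, 52, 5, 17, 83, 56, 69, 94]
Pass 1: [28, 5, 17, 52, 56, 69, 83, 94] (4 swaps)
Pass 2: [5, 17, 28, 52, 56, 69, 83, 94] (2 swaps)

After 2 passes: [5, 17, 28, 52, 56, 69, 83, 94]


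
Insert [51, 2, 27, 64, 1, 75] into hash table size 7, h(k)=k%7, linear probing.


Insert 51: h=2 -> slot 2
Insert 2: h=2, 1 probes -> slot 3
Insert 27: h=6 -> slot 6
Insert 64: h=1 -> slot 1
Insert 1: h=1, 3 probes -> slot 4
Insert 75: h=5 -> slot 5

Table: [None, 64, 51, 2, 1, 75, 27]


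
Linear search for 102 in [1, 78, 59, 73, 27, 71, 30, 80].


i=0: 1!=102
i=1: 78!=102
i=2: 59!=102
i=3: 73!=102
i=4: 27!=102
i=5: 71!=102
i=6: 30!=102
i=7: 80!=102

Not found, 8 comps


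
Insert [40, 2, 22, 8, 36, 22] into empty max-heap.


Insert 40: [40]
Insert 2: [40, 2]
Insert 22: [40, 2, 22]
Insert 8: [40, 8, 22, 2]
Insert 36: [40, 36, 22, 2, 8]
Insert 22: [40, 36, 22, 2, 8, 22]

Final heap: [40, 36, 22, 2, 8, 22]


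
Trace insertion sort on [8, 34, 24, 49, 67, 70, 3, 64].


Initial: [8, 34, 24, 49, 67, 70, 3, 64]
Insert 34: [8, 34, 24, 49, 67, 70, 3, 64]
Insert 24: [8, 24, 34, 49, 67, 70, 3, 64]
Insert 49: [8, 24, 34, 49, 67, 70, 3, 64]
Insert 67: [8, 24, 34, 49, 67, 70, 3, 64]
Insert 70: [8, 24, 34, 49, 67, 70, 3, 64]
Insert 3: [3, 8, 24, 34, 49, 67, 70, 64]
Insert 64: [3, 8, 24, 34, 49, 64, 67, 70]

Sorted: [3, 8, 24, 34, 49, 64, 67, 70]


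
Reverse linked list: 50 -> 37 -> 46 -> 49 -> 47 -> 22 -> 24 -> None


Step 1: curr=50, set curr.next=prev(None) | reversed so far: 50
Step 2: curr=37, set curr.next=prev(50) | reversed so far: 37 -> 50
Step 3: curr=46, set curr.next=prev(37) | reversed so far: 46 -> 37 -> 50
Step 4: curr=49, set curr.next=prev(46) | reversed so far: 49 -> 46 -> 37 -> 50
Step 5: curr=47, set curr.next=prev(49) | reversed so far: 47 -> 49 -> 46 -> 37 -> 50
Step 6: curr=22, set curr.next=prev(47) | reversed so far: 22 -> 47 -> 49 -> 46 -> 37 -> 50
Step 7: curr=24, set curr.next=prev(22) | reversed so far: 24 -> 22 -> 47 -> 49 -> 46 -> 37 -> 50

24 -> 22 -> 47 -> 49 -> 46 -> 37 -> 50 -> None


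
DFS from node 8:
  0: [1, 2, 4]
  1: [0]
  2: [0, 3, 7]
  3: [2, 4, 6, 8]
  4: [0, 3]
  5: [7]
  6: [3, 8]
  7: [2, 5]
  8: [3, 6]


Visit 8, push [6, 3]
Visit 3, push [6, 4, 2]
Visit 2, push [7, 0]
Visit 0, push [4, 1]
Visit 1, push []
Visit 4, push []
Visit 7, push [5]
Visit 5, push []
Visit 6, push []

DFS order: [8, 3, 2, 0, 1, 4, 7, 5, 6]


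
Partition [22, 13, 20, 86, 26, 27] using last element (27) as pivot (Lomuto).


Pivot: 27
  22 <= 27: advance i (no swap)
  13 <= 27: advance i (no swap)
  20 <= 27: advance i (no swap)
  26 <= 27: swap -> [22, 13, 20, 26, 86, 27]
Place pivot at 4: [22, 13, 20, 26, 27, 86]

Partitioned: [22, 13, 20, 26, 27, 86]


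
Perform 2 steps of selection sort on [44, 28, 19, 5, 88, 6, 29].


Initial: [44, 28, 19, 5, 88, 6, 29]
Step 1: min=5 at 3
  Swap: [5, 28, 19, 44, 88, 6, 29]
Step 2: min=6 at 5
  Swap: [5, 6, 19, 44, 88, 28, 29]

After 2 steps: [5, 6, 19, 44, 88, 28, 29]


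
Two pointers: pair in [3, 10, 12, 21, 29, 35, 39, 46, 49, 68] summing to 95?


lo=0(3)+hi=9(68)=71
lo=1(10)+hi=9(68)=78
lo=2(12)+hi=9(68)=80
lo=3(21)+hi=9(68)=89
lo=4(29)+hi=9(68)=97
lo=4(29)+hi=8(49)=78
lo=5(35)+hi=8(49)=84
lo=6(39)+hi=8(49)=88
lo=7(46)+hi=8(49)=95

Yes: 46+49=95


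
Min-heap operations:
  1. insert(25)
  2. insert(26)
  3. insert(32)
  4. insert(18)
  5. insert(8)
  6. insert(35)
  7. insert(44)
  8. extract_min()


insert(25) -> [25]
insert(26) -> [25, 26]
insert(32) -> [25, 26, 32]
insert(18) -> [18, 25, 32, 26]
insert(8) -> [8, 18, 32, 26, 25]
insert(35) -> [8, 18, 32, 26, 25, 35]
insert(44) -> [8, 18, 32, 26, 25, 35, 44]
extract_min()->8, [18, 25, 32, 26, 44, 35]

Final heap: [18, 25, 32, 26, 44, 35]


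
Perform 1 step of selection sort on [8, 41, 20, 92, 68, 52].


Initial: [8, 41, 20, 92, 68, 52]
Step 1: min=8 at 0
  Swap: [8, 41, 20, 92, 68, 52]

After 1 step: [8, 41, 20, 92, 68, 52]


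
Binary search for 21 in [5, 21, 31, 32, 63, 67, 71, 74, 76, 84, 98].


Step 1: lo=0, hi=10, mid=5, val=67
Step 2: lo=0, hi=4, mid=2, val=31
Step 3: lo=0, hi=1, mid=0, val=5
Step 4: lo=1, hi=1, mid=1, val=21

Found at index 1


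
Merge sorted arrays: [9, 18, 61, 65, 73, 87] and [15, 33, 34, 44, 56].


Take 9 from A
Take 15 from B
Take 18 from A
Take 33 from B
Take 34 from B
Take 44 from B
Take 56 from B

Merged: [9, 15, 18, 33, 34, 44, 56, 61, 65, 73, 87]


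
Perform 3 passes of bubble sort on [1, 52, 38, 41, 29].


Initial: [1, 52, 38, 41, 29]
Pass 1: [1, 38, 41, 29, 52] (3 swaps)
Pass 2: [1, 38, 29, 41, 52] (1 swaps)
Pass 3: [1, 29, 38, 41, 52] (1 swaps)

After 3 passes: [1, 29, 38, 41, 52]


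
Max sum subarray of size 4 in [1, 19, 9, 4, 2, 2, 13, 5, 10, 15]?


[0:4]: 33
[1:5]: 34
[2:6]: 17
[3:7]: 21
[4:8]: 22
[5:9]: 30
[6:10]: 43

Max: 43 at [6:10]


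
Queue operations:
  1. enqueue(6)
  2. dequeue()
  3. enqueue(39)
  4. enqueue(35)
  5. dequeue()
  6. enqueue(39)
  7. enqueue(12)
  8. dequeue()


enqueue(6) -> [6]
dequeue()->6, []
enqueue(39) -> [39]
enqueue(35) -> [39, 35]
dequeue()->39, [35]
enqueue(39) -> [35, 39]
enqueue(12) -> [35, 39, 12]
dequeue()->35, [39, 12]

Final queue: [39, 12]


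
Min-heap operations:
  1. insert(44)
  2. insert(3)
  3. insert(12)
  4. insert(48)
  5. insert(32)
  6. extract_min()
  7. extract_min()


insert(44) -> [44]
insert(3) -> [3, 44]
insert(12) -> [3, 44, 12]
insert(48) -> [3, 44, 12, 48]
insert(32) -> [3, 32, 12, 48, 44]
extract_min()->3, [12, 32, 44, 48]
extract_min()->12, [32, 48, 44]

Final heap: [32, 48, 44]


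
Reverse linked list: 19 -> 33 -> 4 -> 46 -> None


Step 1: curr=19, set curr.next=prev(None) | reversed so far: 19
Step 2: curr=33, set curr.next=prev(19) | reversed so far: 33 -> 19
Step 3: curr=4, set curr.next=prev(33) | reversed so far: 4 -> 33 -> 19
Step 4: curr=46, set curr.next=prev(4) | reversed so far: 46 -> 4 -> 33 -> 19

46 -> 4 -> 33 -> 19 -> None


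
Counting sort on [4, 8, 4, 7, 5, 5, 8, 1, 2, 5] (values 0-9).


Input: [4, 8, 4, 7, 5, 5, 8, 1, 2, 5]
Counts: [0, 1, 1, 0, 2, 3, 0, 1, 2, 0]

Sorted: [1, 2, 4, 4, 5, 5, 5, 7, 8, 8]


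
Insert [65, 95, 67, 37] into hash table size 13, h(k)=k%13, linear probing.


Insert 65: h=0 -> slot 0
Insert 95: h=4 -> slot 4
Insert 67: h=2 -> slot 2
Insert 37: h=11 -> slot 11

Table: [65, None, 67, None, 95, None, None, None, None, None, None, 37, None]


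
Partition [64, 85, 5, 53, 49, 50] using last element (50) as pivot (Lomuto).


Pivot: 50
  5 <= 50: swap -> [5, 85, 64, 53, 49, 50]
  49 <= 50: swap -> [5, 49, 64, 53, 85, 50]
Place pivot at 2: [5, 49, 50, 53, 85, 64]

Partitioned: [5, 49, 50, 53, 85, 64]


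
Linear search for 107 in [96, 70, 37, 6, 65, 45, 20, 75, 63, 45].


i=0: 96!=107
i=1: 70!=107
i=2: 37!=107
i=3: 6!=107
i=4: 65!=107
i=5: 45!=107
i=6: 20!=107
i=7: 75!=107
i=8: 63!=107
i=9: 45!=107

Not found, 10 comps


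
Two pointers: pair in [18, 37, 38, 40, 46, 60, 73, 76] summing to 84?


lo=0(18)+hi=7(76)=94
lo=0(18)+hi=6(73)=91
lo=0(18)+hi=5(60)=78
lo=1(37)+hi=5(60)=97
lo=1(37)+hi=4(46)=83
lo=2(38)+hi=4(46)=84

Yes: 38+46=84


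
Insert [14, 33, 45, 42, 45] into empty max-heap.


Insert 14: [14]
Insert 33: [33, 14]
Insert 45: [45, 14, 33]
Insert 42: [45, 42, 33, 14]
Insert 45: [45, 45, 33, 14, 42]

Final heap: [45, 45, 33, 14, 42]


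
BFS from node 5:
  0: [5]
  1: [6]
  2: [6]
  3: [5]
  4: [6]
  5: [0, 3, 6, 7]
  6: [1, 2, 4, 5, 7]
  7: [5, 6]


Visit 5, enqueue [0, 3, 6, 7]
Visit 0, enqueue []
Visit 3, enqueue []
Visit 6, enqueue [1, 2, 4]
Visit 7, enqueue []
Visit 1, enqueue []
Visit 2, enqueue []
Visit 4, enqueue []

BFS order: [5, 0, 3, 6, 7, 1, 2, 4]


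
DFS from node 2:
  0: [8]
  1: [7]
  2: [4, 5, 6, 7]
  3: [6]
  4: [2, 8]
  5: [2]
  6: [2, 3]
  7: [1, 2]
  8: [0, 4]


Visit 2, push [7, 6, 5, 4]
Visit 4, push [8]
Visit 8, push [0]
Visit 0, push []
Visit 5, push []
Visit 6, push [3]
Visit 3, push []
Visit 7, push [1]
Visit 1, push []

DFS order: [2, 4, 8, 0, 5, 6, 3, 7, 1]


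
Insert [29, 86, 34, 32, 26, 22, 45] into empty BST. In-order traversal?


Insert 29: root
Insert 86: R from 29
Insert 34: R from 29 -> L from 86
Insert 32: R from 29 -> L from 86 -> L from 34
Insert 26: L from 29
Insert 22: L from 29 -> L from 26
Insert 45: R from 29 -> L from 86 -> R from 34

In-order: [22, 26, 29, 32, 34, 45, 86]


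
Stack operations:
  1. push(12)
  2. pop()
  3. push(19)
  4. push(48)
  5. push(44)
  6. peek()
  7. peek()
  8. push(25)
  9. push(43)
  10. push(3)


push(12) -> [12]
pop()->12, []
push(19) -> [19]
push(48) -> [19, 48]
push(44) -> [19, 48, 44]
peek()->44
peek()->44
push(25) -> [19, 48, 44, 25]
push(43) -> [19, 48, 44, 25, 43]
push(3) -> [19, 48, 44, 25, 43, 3]

Final stack: [19, 48, 44, 25, 43, 3]


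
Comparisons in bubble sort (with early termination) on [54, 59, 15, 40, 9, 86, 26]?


Algorithm: bubble sort (with early termination)
Input: [54, 59, 15, 40, 9, 86, 26]
Sorted: [9, 15, 26, 40, 54, 59, 86]

20


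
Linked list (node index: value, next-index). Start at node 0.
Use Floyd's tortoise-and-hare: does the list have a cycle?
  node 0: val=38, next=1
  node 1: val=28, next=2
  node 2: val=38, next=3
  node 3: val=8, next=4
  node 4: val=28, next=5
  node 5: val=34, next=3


Floyd's tortoise (slow, +1) and hare (fast, +2):
  init: slow=0, fast=0
  step 1: slow=1, fast=2
  step 2: slow=2, fast=4
  step 3: slow=3, fast=3
  slow == fast at node 3: cycle detected

Cycle: yes
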